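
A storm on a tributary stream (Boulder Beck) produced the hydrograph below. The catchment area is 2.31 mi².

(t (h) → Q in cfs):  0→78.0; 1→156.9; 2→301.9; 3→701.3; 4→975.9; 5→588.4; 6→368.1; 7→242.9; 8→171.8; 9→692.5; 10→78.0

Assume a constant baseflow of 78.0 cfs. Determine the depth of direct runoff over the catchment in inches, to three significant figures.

Direct runoff: 0.0, 78.9, 223.9, 623.3, 897.9, 510.4, 290.1, 164.9, 93.8, 614.5, 0.0 cfs; ΣQ_DR = 3498 cfs.
V = ΣQ_DR · Δt = 3498 × 3600 s = 1.259 × 10^7 ft³.
Over A = 2.31 mi², depth = V / A = 2.35 in.

d ≈ 2.35 in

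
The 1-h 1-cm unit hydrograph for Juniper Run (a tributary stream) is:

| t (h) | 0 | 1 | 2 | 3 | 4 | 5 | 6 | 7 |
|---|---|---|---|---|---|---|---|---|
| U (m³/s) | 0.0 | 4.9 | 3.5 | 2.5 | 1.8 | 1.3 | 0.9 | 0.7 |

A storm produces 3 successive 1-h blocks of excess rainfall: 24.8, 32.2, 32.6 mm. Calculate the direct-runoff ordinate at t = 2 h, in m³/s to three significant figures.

Q ≈ 24.5 m³/s

By discrete convolution, Q_j = Σ (P_i / 10 mm) · U_{j−i}.
At t = 2 h (j=2): Q = (24.8/10)·3.5 + (32.2/10)·4.9 + (32.6/10)·0.0 = 24.5 m³/s.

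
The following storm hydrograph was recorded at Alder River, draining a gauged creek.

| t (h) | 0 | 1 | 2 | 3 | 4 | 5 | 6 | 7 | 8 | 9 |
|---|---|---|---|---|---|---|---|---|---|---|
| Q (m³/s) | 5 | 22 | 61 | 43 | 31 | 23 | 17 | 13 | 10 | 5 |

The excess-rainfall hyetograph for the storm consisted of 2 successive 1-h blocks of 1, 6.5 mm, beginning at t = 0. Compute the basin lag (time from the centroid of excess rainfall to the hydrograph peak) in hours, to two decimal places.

Centroid of excess rainfall: t_c = Σ P_i·t̄_i / ΣP_i = 1.3667 h (block centres at 0.5, 1.5 h).
Hydrograph peak occurs at t = 2 h, so basin lag t_L = 2 − 1.3667 = 0.63 h.

t_L ≈ 0.63 h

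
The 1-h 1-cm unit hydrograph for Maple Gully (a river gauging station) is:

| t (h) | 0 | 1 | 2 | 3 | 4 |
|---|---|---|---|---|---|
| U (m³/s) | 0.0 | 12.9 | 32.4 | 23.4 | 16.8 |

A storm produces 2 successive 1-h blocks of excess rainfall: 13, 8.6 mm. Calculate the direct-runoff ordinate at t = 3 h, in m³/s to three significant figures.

By discrete convolution, Q_j = Σ (P_i / 10 mm) · U_{j−i}.
At t = 3 h (j=3): Q = (13/10)·23.4 + (8.6/10)·32.4 = 58.3 m³/s.

Q ≈ 58.3 m³/s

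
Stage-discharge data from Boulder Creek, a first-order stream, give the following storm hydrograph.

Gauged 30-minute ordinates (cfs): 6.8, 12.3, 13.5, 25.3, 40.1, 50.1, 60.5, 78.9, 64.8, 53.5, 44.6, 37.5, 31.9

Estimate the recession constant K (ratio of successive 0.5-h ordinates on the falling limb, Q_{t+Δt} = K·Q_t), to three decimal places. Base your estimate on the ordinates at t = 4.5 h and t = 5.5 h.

Using the recession-limb readings at t = 4.5 h and t = 5.5 h: Q falls from 53.5 to 37.5 cfs over 2 intervals.
K = (Q₂/Q₁)^(1/2) = (37.5/53.5)^(1/2) = 0.837.

K ≈ 0.837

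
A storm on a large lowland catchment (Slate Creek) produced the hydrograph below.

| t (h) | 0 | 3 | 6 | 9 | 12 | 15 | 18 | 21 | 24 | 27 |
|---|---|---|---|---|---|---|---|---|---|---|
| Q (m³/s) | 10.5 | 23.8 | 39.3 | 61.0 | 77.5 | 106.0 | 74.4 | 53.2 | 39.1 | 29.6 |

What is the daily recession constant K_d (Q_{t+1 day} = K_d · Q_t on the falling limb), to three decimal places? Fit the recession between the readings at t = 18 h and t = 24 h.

Between t = 18 h and t = 24 h the flow falls from 74.4 to 39.1 m³/s over 2×3 h = 6 h.
Per-interval ratio K = (39.1/74.4)^(1/2) = 0.7249; K_d = K^(24/3) = 0.076.

K_d ≈ 0.076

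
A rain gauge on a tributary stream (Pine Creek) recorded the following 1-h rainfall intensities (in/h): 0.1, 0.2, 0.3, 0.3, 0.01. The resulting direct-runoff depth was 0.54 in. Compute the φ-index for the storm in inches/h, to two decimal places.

Only the 4 blocks with intensity above φ contribute runoff: 0.1, 0.2, 0.3, 0.3 in/h.
Σ(I−φ)·Δt = d  ⇒  (0.1+0.2+0.3+0.3 − 4φ)·1 = 0.54
φ = (0.9000 − 0.54/1) / 4 = 0.09 in/h.

φ ≈ 0.09 in/h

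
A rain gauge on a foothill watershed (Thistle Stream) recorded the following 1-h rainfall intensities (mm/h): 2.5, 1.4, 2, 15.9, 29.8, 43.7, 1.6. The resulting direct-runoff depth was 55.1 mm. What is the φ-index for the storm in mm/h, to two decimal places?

Only the 3 blocks with intensity above φ contribute runoff: 15.9, 29.8, 43.7 mm/h.
Σ(I−φ)·Δt = d  ⇒  (15.9+29.8+43.7 − 3φ)·1 = 55.1
φ = (89.40 − 55.1/1) / 3 = 11.43 mm/h.

φ ≈ 11.43 mm/h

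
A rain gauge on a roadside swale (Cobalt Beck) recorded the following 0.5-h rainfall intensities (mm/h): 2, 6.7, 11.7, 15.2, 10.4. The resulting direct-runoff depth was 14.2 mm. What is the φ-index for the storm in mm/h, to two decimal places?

Only the 4 blocks with intensity above φ contribute runoff: 6.7, 11.7, 15.2, 10.4 mm/h.
Σ(I−φ)·Δt = d  ⇒  (6.7+11.7+15.2+10.4 − 4φ)·0.5 = 14.2
φ = (44.00 − 14.2/0.5) / 4 = 3.90 mm/h.

φ ≈ 3.90 mm/h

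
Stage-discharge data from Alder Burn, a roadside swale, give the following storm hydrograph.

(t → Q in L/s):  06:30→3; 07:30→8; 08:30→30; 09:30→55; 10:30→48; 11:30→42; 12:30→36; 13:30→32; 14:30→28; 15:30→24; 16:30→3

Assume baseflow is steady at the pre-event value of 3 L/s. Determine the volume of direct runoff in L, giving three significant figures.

Direct-runoff ordinates (Q − Q_b): 0.0, 5.0, 27.0, 52.0, 45.0, 39.0, 33.0, 29.0, 25.0, 21.0, 0.0 L/s.
ΣQ_DR = 276.0 L/s.
With Δt = 1 h = 3600 s, V = ΣQ_DR · Δt = 276.0 × 3600 = 9.94 × 10^5 L.

V ≈ 9.94 × 10^5 L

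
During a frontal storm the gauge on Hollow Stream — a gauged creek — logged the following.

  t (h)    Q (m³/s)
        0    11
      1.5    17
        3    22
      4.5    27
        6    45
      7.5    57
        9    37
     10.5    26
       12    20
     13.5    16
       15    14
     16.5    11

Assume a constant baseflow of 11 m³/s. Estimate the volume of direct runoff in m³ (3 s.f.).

V ≈ 9.23 × 10^5 m³

Direct-runoff ordinates (Q − Q_b): 0.0, 6.0, 11.0, 16.0, 34.0, 46.0, 26.0, 15.0, 9.0, 5.0, 3.0, 0.0 m³/s.
ΣQ_DR = 171.0 m³/s.
With Δt = 1.5 h = 5400 s, V = ΣQ_DR · Δt = 171.0 × 5400 = 9.23 × 10^5 m³.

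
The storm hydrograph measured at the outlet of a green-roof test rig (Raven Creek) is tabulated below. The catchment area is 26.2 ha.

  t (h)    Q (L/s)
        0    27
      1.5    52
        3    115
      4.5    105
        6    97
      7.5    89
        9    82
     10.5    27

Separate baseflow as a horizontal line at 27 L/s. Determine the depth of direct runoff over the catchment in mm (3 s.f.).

Direct runoff: 0.0, 25.0, 88.0, 78.0, 70.0, 62.0, 55.0, 0.0 L/s; ΣQ_DR = 378.0 L/s.
V = ΣQ_DR · Δt = 378.0 × 5400 s = 2.041 × 10^6 L.
Over A = 26.2 ha, depth = V / A = 7.79 mm.

d ≈ 7.79 mm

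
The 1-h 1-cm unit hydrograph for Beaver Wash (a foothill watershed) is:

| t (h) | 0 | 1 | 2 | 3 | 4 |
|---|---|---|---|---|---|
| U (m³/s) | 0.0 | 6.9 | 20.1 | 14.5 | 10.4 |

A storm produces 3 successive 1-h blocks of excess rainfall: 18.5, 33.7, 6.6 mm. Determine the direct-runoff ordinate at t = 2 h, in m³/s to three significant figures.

Q ≈ 60.4 m³/s

By discrete convolution, Q_j = Σ (P_i / 10 mm) · U_{j−i}.
At t = 2 h (j=2): Q = (18.5/10)·20.1 + (33.7/10)·6.9 + (6.6/10)·0.0 = 60.4 m³/s.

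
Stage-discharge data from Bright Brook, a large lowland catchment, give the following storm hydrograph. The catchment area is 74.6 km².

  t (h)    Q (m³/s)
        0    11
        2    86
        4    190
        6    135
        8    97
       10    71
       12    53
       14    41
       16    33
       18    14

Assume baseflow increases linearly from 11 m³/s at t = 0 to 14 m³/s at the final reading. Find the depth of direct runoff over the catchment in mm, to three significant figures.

d ≈ 58.5 mm

Direct runoff: 0.00, 74.67, 178.33, 123.00, 84.67, 58.33, 40.00, 27.67, 19.33, 0.00 m³/s; ΣQ_DR = 606.0 m³/s.
V = ΣQ_DR · Δt = 606.0 × 7200 s = 4.363 × 10^6 m³.
Over A = 74.6 km², depth = V / A = 58.5 mm.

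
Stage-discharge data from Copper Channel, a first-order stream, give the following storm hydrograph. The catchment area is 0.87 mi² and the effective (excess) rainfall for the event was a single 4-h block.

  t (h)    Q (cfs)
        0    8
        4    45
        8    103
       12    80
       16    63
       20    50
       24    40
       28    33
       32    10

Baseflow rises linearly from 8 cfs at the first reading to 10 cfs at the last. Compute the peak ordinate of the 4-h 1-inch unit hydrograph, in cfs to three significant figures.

Direct runoff: 0.00, 36.75, 94.50, 71.25, 54.00, 40.75, 30.50, 23.25, 0.00 cfs; ΣQ_DR = 351.0 cfs, peak = 94.50 cfs.
Runoff depth d = ΣQ_DR·Δt / A = 351.0 × 14400 / (0.87 mi²) = 2.501 in.
The 1-inch UH is the DRH scaled by (1 in)/d, so U_p = 94.50 × 1/2.501 = 37.8 cfs.

U_p ≈ 37.8 cfs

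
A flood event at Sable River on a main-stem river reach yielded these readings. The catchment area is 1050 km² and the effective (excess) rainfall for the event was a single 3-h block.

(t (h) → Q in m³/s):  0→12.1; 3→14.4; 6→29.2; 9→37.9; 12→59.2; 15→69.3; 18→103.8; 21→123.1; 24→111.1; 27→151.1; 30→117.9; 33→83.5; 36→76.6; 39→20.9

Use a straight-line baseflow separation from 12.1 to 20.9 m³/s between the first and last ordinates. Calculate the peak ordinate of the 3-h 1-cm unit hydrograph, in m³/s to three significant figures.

U_p ≈ 166 m³/s

Direct runoff: 0.00, 1.62, 15.75, 23.77, 44.39, 53.82, 87.64, 106.26, 93.58, 132.91, 99.03, 63.95, 56.38, 0.00 m³/s; ΣQ_DR = 779.1 m³/s, peak = 132.91 m³/s.
Runoff depth d = ΣQ_DR·Δt / A = 779.1 × 10800 / (1050 km²) = 8.014 mm.
The 1-cm UH is the DRH scaled by (10 mm)/d, so U_p = 132.91 × 10/8.014 = 166 m³/s.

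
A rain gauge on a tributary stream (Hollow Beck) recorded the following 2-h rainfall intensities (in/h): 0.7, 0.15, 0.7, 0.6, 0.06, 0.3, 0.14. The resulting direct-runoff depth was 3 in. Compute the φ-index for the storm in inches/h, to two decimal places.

Only the 4 blocks with intensity above φ contribute runoff: 0.7, 0.7, 0.6, 0.3 in/h.
Σ(I−φ)·Δt = d  ⇒  (0.7+0.7+0.6+0.3 − 4φ)·2 = 3
φ = (2.300 − 3/2) / 4 = 0.20 in/h.

φ ≈ 0.20 in/h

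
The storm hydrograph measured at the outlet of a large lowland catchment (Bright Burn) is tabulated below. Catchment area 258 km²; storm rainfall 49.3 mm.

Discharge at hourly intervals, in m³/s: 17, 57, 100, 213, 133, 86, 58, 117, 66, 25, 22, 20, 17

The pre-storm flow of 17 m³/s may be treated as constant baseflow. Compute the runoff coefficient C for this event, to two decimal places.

C ≈ 0.20

ΣQ_DR = 710.0 m³/s; V = ΣQ_DR·Δt = 2.556 × 10^6 m³.
Runoff depth d = V / A = 9.907 mm.
C = d / P = 9.907 / 49.3 = 0.20.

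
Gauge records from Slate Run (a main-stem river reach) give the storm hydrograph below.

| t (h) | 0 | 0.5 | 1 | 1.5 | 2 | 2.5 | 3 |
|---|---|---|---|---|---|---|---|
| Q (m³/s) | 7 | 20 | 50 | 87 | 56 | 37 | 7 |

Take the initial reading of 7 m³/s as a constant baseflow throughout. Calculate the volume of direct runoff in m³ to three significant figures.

V ≈ 3.87 × 10^5 m³

Direct-runoff ordinates (Q − Q_b): 0.0, 13.0, 43.0, 80.0, 49.0, 30.0, 0.0 m³/s.
ΣQ_DR = 215.0 m³/s.
With Δt = 0.5 h = 1800 s, V = ΣQ_DR · Δt = 215.0 × 1800 = 3.87 × 10^5 m³.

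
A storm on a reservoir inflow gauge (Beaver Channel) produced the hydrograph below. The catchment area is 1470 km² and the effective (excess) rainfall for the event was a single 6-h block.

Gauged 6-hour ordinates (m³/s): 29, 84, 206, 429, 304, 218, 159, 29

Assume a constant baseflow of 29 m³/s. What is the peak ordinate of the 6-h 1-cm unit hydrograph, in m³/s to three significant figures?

U_p ≈ 222 m³/s

Direct runoff: 0.0, 55.0, 177.0, 400.0, 275.0, 189.0, 130.0, 0.0 m³/s; ΣQ_DR = 1226 m³/s, peak = 400.0 m³/s.
Runoff depth d = ΣQ_DR·Δt / A = 1226 × 21600 / (1470 km²) = 18.01 mm.
The 1-cm UH is the DRH scaled by (10 mm)/d, so U_p = 400.0 × 10/18.01 = 222 m³/s.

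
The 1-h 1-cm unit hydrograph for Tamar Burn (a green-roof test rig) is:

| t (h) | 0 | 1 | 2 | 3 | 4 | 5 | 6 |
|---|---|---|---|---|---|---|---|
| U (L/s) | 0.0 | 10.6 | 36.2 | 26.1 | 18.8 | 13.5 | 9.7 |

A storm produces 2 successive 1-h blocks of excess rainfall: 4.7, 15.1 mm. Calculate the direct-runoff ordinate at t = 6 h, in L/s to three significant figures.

By discrete convolution, Q_j = Σ (P_i / 10 mm) · U_{j−i}.
At t = 6 h (j=6): Q = (4.7/10)·9.7 + (15.1/10)·13.5 = 24.9 L/s.

Q ≈ 24.9 L/s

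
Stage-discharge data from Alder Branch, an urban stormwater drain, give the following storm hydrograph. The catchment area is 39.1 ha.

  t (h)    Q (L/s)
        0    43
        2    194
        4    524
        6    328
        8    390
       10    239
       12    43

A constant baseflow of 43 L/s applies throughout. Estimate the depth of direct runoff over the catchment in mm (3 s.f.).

Direct runoff: 0.0, 151.0, 481.0, 285.0, 347.0, 196.0, 0.0 L/s; ΣQ_DR = 1460 L/s.
V = ΣQ_DR · Δt = 1460 × 7200 s = 1.051 × 10^7 L.
Over A = 39.1 ha, depth = V / A = 26.9 mm.

d ≈ 26.9 mm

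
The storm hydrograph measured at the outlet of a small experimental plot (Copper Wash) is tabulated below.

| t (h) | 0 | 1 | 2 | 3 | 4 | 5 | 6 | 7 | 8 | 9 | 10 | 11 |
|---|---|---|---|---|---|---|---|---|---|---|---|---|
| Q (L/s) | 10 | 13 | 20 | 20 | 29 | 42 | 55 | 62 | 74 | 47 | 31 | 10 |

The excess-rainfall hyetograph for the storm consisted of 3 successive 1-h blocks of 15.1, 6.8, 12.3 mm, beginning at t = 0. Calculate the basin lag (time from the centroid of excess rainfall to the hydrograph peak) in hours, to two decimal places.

t_L ≈ 6.58 h

Centroid of excess rainfall: t_c = Σ P_i·t̄_i / ΣP_i = 1.4181 h (block centres at 0.5, 1.5, 2.5 h).
Hydrograph peak occurs at t = 8 h, so basin lag t_L = 8 − 1.4181 = 6.58 h.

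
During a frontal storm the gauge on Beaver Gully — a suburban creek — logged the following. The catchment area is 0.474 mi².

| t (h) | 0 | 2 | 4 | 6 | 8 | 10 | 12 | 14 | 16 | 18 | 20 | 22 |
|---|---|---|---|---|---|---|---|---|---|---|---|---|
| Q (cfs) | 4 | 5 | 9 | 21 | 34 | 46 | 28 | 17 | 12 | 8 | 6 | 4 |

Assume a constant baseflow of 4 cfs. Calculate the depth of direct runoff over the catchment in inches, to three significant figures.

d ≈ 0.955 in

Direct runoff: 0.0, 1.0, 5.0, 17.0, 30.0, 42.0, 24.0, 13.0, 8.0, 4.0, 2.0, 0.0 cfs; ΣQ_DR = 146.0 cfs.
V = ΣQ_DR · Δt = 146.0 × 7200 s = 1.051 × 10^6 ft³.
Over A = 0.474 mi², depth = V / A = 0.955 in.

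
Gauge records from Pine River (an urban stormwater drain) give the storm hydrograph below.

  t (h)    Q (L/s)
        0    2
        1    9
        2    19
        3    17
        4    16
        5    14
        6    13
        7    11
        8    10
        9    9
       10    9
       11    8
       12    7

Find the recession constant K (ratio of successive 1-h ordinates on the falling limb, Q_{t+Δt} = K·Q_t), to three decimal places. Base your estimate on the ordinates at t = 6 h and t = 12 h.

K ≈ 0.902

Using the recession-limb readings at t = 6 h and t = 12 h: Q falls from 13 to 7 L/s over 6 intervals.
K = (Q₂/Q₁)^(1/6) = (7/13)^(1/6) = 0.902.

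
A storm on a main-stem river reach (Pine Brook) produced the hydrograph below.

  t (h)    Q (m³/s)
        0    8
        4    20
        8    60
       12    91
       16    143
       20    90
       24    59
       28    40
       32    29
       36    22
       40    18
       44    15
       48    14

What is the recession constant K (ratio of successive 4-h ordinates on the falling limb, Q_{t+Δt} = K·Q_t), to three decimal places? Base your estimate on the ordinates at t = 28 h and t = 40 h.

Using the recession-limb readings at t = 28 h and t = 40 h: Q falls from 40 to 18 m³/s over 3 intervals.
K = (Q₂/Q₁)^(1/3) = (18/40)^(1/3) = 0.766.

K ≈ 0.766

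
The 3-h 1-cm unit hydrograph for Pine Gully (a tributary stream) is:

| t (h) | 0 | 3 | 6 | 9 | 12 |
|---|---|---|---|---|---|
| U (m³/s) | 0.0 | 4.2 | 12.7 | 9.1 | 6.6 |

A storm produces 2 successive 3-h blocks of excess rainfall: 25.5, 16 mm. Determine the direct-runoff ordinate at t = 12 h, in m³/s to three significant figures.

Q ≈ 31.4 m³/s

By discrete convolution, Q_j = Σ (P_i / 10 mm) · U_{j−i}.
At t = 12 h (j=4): Q = (25.5/10)·6.6 + (16/10)·9.1 = 31.4 m³/s.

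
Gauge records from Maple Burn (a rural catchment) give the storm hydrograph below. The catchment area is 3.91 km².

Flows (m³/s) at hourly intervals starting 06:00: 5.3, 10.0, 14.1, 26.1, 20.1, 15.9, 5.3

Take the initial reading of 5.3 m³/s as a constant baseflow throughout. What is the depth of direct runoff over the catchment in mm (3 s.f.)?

d ≈ 55.0 mm

Direct runoff: 0.0, 4.7, 8.8, 20.8, 14.8, 10.6, 0.0 m³/s; ΣQ_DR = 59.70 m³/s.
V = ΣQ_DR · Δt = 59.70 × 3600 s = 2.149 × 10^5 m³.
Over A = 3.91 km², depth = V / A = 55.0 mm.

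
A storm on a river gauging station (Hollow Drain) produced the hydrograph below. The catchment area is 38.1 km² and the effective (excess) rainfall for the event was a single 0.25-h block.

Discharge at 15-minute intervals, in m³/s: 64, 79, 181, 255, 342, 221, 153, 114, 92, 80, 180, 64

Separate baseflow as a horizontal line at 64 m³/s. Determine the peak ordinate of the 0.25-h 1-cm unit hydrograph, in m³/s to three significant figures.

U_p ≈ 111 m³/s

Direct runoff: 0.0, 15.0, 117.0, 191.0, 278.0, 157.0, 89.0, 50.0, 28.0, 16.0, 116.0, 0.0 m³/s; ΣQ_DR = 1057 m³/s, peak = 278.0 m³/s.
Runoff depth d = ΣQ_DR·Δt / A = 1057 × 900 / (38.1 km²) = 24.97 mm.
The 1-cm UH is the DRH scaled by (10 mm)/d, so U_p = 278.0 × 10/24.97 = 111 m³/s.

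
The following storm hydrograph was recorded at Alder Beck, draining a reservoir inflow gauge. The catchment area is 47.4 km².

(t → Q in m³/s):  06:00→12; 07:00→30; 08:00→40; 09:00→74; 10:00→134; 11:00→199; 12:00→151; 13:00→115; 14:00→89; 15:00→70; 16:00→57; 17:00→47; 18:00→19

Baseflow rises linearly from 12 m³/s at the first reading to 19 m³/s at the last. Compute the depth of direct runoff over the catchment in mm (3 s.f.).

d ≈ 63.5 mm

Direct runoff: 0.00, 17.42, 26.83, 60.25, 119.67, 184.08, 135.50, 98.92, 72.33, 52.75, 39.17, 28.58, 0.00 m³/s; ΣQ_DR = 835.5 m³/s.
V = ΣQ_DR · Δt = 835.5 × 3600 s = 3.008 × 10^6 m³.
Over A = 47.4 km², depth = V / A = 63.5 mm.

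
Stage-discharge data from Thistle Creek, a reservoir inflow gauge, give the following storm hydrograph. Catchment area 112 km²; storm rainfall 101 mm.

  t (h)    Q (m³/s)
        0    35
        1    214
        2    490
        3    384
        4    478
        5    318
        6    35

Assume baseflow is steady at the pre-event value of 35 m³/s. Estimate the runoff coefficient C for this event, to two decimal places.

ΣQ_DR = 1709 m³/s; V = ΣQ_DR·Δt = 6.152 × 10^6 m³.
Runoff depth d = V / A = 54.93 mm.
C = d / P = 54.93 / 101 = 0.54.

C ≈ 0.54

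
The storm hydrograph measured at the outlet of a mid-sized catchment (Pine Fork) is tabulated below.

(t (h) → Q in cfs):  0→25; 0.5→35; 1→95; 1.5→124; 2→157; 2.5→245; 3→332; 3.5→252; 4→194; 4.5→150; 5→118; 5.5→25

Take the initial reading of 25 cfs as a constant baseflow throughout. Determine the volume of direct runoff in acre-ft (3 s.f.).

V ≈ 60.0 acre-ft

Direct-runoff ordinates (Q − Q_b): 0.0, 10.0, 70.0, 99.0, 132.0, 220.0, 307.0, 227.0, 169.0, 125.0, 93.0, 0.0 cfs.
ΣQ_DR = 1452 cfs.
With Δt = 0.5 h = 1800 s, V = ΣQ_DR · Δt = 1452 × 1800 = 2.61 × 10^6 ft³ = 60.0 acre-ft.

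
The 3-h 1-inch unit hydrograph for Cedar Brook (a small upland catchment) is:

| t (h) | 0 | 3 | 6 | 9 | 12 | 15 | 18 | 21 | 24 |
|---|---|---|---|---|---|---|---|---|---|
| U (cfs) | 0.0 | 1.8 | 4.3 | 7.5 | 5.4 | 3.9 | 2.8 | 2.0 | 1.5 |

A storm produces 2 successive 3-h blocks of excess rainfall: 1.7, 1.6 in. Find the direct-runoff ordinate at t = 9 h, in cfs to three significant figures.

By discrete convolution, Q_j = Σ (P_i / 1 in) · U_{j−i}.
At t = 9 h (j=3): Q = (1.7/1)·7.5 + (1.6/1)·4.3 = 19.6 cfs.

Q ≈ 19.6 cfs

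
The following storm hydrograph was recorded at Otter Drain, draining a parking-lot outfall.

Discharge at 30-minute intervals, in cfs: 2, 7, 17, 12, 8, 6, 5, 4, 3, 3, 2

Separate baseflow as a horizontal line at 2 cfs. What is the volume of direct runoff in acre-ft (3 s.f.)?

Direct-runoff ordinates (Q − Q_b): 0.0, 5.0, 15.0, 10.0, 6.0, 4.0, 3.0, 2.0, 1.0, 1.0, 0.0 cfs.
ΣQ_DR = 47.00 cfs.
With Δt = 0.5 h = 1800 s, V = ΣQ_DR · Δt = 47.00 × 1800 = 84600 ft³ = 1.94 acre-ft.

V ≈ 1.94 acre-ft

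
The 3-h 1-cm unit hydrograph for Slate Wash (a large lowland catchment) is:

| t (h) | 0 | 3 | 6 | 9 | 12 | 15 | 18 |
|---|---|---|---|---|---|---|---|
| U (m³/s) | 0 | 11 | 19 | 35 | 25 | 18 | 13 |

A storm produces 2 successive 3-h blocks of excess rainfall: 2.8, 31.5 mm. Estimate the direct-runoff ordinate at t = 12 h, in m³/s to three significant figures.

Q ≈ 117 m³/s

By discrete convolution, Q_j = Σ (P_i / 10 mm) · U_{j−i}.
At t = 12 h (j=4): Q = (2.8/10)·25 + (31.5/10)·35 = 117 m³/s.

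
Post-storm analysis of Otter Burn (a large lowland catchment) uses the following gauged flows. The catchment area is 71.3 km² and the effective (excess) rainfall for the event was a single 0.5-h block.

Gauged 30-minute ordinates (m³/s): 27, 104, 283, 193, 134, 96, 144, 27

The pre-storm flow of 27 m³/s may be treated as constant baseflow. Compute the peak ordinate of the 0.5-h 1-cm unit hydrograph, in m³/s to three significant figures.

U_p ≈ 128 m³/s

Direct runoff: 0.0, 77.0, 256.0, 166.0, 107.0, 69.0, 117.0, 0.0 m³/s; ΣQ_DR = 792.0 m³/s, peak = 256.0 m³/s.
Runoff depth d = ΣQ_DR·Δt / A = 792.0 × 1800 / (71.3 km²) = 19.99 mm.
The 1-cm UH is the DRH scaled by (10 mm)/d, so U_p = 256.0 × 10/19.99 = 128 m³/s.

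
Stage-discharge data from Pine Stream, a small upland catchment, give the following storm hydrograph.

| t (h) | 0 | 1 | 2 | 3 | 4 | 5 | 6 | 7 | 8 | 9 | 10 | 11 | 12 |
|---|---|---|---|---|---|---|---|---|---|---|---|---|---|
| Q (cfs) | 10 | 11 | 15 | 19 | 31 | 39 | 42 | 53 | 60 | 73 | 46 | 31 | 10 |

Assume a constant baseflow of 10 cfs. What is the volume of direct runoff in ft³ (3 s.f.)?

V ≈ 1.12 × 10^6 ft³

Direct-runoff ordinates (Q − Q_b): 0.0, 1.0, 5.0, 9.0, 21.0, 29.0, 32.0, 43.0, 50.0, 63.0, 36.0, 21.0, 0.0 cfs.
ΣQ_DR = 310.0 cfs.
With Δt = 1 h = 3600 s, V = ΣQ_DR · Δt = 310.0 × 3600 = 1.12 × 10^6 ft³.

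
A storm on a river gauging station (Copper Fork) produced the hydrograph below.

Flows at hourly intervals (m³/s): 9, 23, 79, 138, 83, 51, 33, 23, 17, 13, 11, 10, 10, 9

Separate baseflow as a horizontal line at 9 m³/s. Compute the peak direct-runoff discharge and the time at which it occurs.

Subtracting baseflow gives direct-runoff ordinates: 0.0, 14.0, 70.0, 129.0, 74.0, 42.0, 24.0, 14.0, 8.0, 4.0, 2.0, 1.0, 1.0, 0.0 m³/s.
The maximum is 129.0 m³/s, occurring at the reading for t = 3 h.

Q_p = 129.0 m³/s at t = 3 h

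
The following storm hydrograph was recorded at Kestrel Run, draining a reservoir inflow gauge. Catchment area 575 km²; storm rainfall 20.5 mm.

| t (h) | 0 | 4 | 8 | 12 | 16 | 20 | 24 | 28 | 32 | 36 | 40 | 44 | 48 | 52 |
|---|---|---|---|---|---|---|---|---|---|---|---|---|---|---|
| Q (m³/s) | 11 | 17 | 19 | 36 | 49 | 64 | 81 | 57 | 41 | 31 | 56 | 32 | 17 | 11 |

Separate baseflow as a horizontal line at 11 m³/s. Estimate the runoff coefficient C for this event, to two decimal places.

ΣQ_DR = 368.0 m³/s; V = ΣQ_DR·Δt = 5.299 × 10^6 m³.
Runoff depth d = V / A = 9.216 mm.
C = d / P = 9.216 / 20.5 = 0.45.

C ≈ 0.45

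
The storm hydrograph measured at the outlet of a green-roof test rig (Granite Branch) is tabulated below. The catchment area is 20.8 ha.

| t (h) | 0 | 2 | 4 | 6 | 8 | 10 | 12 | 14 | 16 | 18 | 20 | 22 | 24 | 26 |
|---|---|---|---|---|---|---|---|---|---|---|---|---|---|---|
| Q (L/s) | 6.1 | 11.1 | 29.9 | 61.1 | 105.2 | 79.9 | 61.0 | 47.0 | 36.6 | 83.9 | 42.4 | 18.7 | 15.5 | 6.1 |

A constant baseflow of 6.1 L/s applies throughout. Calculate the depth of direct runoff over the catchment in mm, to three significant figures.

d ≈ 18.0 mm

Direct runoff: 0.0, 5.0, 23.8, 55.0, 99.1, 73.8, 54.9, 40.9, 30.5, 77.8, 36.3, 12.6, 9.4, 0.0 L/s; ΣQ_DR = 519.1 L/s.
V = ΣQ_DR · Δt = 519.1 × 7200 s = 3.738 × 10^6 L.
Over A = 20.8 ha, depth = V / A = 18.0 mm.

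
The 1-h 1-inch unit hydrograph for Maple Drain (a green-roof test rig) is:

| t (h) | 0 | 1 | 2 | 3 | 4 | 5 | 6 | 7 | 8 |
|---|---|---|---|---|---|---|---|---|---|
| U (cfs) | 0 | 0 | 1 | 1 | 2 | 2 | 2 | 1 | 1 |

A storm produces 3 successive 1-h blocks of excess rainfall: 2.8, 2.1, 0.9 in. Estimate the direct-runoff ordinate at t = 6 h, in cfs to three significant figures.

Q ≈ 11.6 cfs

By discrete convolution, Q_j = Σ (P_i / 1 in) · U_{j−i}.
At t = 6 h (j=6): Q = (2.8/1)·2 + (2.1/1)·2 + (0.9/1)·2 = 11.6 cfs.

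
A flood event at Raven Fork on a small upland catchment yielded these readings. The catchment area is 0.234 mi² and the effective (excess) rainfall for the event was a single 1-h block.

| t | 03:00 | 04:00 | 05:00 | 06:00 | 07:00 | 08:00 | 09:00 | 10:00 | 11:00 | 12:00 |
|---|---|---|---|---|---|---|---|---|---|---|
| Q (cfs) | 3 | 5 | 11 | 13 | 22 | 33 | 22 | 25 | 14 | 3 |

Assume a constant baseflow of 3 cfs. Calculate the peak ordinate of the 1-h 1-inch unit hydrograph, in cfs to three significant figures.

Direct runoff: 0.0, 2.0, 8.0, 10.0, 19.0, 30.0, 19.0, 22.0, 11.0, 0.0 cfs; ΣQ_DR = 121.0 cfs, peak = 30.0 cfs.
Runoff depth d = ΣQ_DR·Δt / A = 121.0 × 3600 / (0.234 mi²) = 0.8013 in.
The 1-inch UH is the DRH scaled by (1 in)/d, so U_p = 30.0 × 1/0.8013 = 37.4 cfs.

U_p ≈ 37.4 cfs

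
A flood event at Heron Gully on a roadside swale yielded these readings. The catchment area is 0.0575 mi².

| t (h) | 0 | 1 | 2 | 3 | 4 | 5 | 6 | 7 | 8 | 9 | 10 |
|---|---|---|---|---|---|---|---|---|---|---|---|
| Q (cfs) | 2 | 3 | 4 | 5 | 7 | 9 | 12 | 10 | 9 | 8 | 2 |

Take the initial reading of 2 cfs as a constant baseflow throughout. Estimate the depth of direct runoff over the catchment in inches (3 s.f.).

Direct runoff: 0.0, 1.0, 2.0, 3.0, 5.0, 7.0, 10.0, 8.0, 7.0, 6.0, 0.0 cfs; ΣQ_DR = 49.00 cfs.
V = ΣQ_DR · Δt = 49.00 × 3600 s = 1.764 × 10^5 ft³.
Over A = 0.0575 mi², depth = V / A = 1.32 in.

d ≈ 1.32 in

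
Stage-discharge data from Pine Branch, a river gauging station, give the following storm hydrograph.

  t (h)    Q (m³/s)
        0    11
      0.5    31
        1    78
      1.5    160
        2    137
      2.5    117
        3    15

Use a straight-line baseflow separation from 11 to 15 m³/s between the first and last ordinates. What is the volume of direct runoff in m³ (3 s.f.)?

Direct-runoff ordinates (Q − Q_b): 0.00, 19.33, 65.67, 147.00, 123.33, 102.67, 0.00 m³/s.
ΣQ_DR = 458.0 m³/s.
With Δt = 0.5 h = 1800 s, V = ΣQ_DR · Δt = 458.0 × 1800 = 8.24 × 10^5 m³.

V ≈ 8.24 × 10^5 m³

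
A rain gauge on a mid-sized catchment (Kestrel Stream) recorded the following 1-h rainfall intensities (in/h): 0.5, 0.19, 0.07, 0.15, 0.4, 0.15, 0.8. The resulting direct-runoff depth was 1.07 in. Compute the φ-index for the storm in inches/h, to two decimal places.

Only the 3 blocks with intensity above φ contribute runoff: 0.5, 0.4, 0.8 in/h.
Σ(I−φ)·Δt = d  ⇒  (0.5+0.4+0.8 − 3φ)·1 = 1.07
φ = (1.700 − 1.07/1) / 3 = 0.21 in/h.

φ ≈ 0.21 in/h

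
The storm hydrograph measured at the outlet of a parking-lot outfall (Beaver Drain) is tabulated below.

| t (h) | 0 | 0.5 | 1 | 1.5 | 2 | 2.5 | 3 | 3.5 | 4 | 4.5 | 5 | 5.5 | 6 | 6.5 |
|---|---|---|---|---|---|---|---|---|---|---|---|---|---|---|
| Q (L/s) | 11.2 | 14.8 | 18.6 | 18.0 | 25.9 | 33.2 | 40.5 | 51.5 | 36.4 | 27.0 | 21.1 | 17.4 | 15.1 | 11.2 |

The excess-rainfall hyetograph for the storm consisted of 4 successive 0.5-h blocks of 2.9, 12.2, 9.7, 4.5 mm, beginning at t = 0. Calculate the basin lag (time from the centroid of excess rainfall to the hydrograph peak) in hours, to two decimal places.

Centroid of excess rainfall: t_c = Σ P_i·t̄_i / ΣP_i = 1.0196 h (block centres at 0.25, 0.75, 1.25, 1.75 h).
Hydrograph peak occurs at t = 3.5 h, so basin lag t_L = 3.5 − 1.0196 = 2.48 h.

t_L ≈ 2.48 h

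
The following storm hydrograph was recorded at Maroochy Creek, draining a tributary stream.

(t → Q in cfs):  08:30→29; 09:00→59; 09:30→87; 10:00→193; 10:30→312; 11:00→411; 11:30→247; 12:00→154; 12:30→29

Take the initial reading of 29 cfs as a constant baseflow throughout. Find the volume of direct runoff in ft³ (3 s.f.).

V ≈ 2.27 × 10^6 ft³

Direct-runoff ordinates (Q − Q_b): 0.0, 30.0, 58.0, 164.0, 283.0, 382.0, 218.0, 125.0, 0.0 cfs.
ΣQ_DR = 1260 cfs.
With Δt = 0.5 h = 1800 s, V = ΣQ_DR · Δt = 1260 × 1800 = 2.27 × 10^6 ft³.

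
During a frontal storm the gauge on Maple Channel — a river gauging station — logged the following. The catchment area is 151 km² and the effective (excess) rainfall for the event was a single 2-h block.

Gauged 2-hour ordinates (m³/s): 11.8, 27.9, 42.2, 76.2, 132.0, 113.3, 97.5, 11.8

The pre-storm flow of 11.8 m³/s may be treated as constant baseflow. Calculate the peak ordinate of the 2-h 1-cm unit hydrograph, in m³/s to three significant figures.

Direct runoff: 0.0, 16.1, 30.4, 64.4, 120.2, 101.5, 85.7, 0.0 m³/s; ΣQ_DR = 418.3 m³/s, peak = 120.2 m³/s.
Runoff depth d = ΣQ_DR·Δt / A = 418.3 × 7200 / (151 km²) = 19.95 mm.
The 1-cm UH is the DRH scaled by (10 mm)/d, so U_p = 120.2 × 10/19.95 = 60.3 m³/s.

U_p ≈ 60.3 m³/s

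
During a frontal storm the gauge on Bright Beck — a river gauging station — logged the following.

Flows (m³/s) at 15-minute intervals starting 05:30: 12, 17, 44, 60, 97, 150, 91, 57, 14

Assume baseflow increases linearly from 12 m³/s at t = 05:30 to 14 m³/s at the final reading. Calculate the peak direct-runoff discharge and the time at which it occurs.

Subtracting baseflow gives direct-runoff ordinates: 0.00, 4.75, 31.50, 47.25, 84.00, 136.75, 77.50, 43.25, 0.00 m³/s.
The maximum is 136.75 m³/s, occurring at the reading for t = 06:45.

Q_p = 136.75 m³/s at t = 06:45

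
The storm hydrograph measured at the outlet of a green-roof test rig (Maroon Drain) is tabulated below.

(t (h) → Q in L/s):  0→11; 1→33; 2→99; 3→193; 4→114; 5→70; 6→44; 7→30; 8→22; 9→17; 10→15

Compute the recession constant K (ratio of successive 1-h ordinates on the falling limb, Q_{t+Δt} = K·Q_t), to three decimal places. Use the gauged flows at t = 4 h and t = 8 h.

K ≈ 0.663

Using the recession-limb readings at t = 4 h and t = 8 h: Q falls from 114 to 22 L/s over 4 intervals.
K = (Q₂/Q₁)^(1/4) = (22/114)^(1/4) = 0.663.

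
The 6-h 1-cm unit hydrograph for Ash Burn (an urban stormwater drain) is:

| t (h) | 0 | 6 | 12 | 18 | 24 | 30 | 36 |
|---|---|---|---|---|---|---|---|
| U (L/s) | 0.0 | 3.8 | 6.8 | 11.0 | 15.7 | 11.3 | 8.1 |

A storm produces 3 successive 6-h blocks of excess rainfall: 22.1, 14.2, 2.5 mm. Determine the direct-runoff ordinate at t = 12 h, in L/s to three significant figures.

By discrete convolution, Q_j = Σ (P_i / 10 mm) · U_{j−i}.
At t = 12 h (j=2): Q = (22.1/10)·6.8 + (14.2/10)·3.8 + (2.5/10)·0.0 = 20.4 L/s.

Q ≈ 20.4 L/s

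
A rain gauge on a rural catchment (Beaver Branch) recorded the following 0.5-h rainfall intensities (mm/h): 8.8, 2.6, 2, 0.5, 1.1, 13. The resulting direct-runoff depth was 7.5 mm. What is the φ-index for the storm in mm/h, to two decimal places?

φ ≈ 3.40 mm/h

Only the 2 blocks with intensity above φ contribute runoff: 8.8, 13 mm/h.
Σ(I−φ)·Δt = d  ⇒  (8.8+13 − 2φ)·0.5 = 7.5
φ = (21.80 − 7.5/0.5) / 2 = 3.40 mm/h.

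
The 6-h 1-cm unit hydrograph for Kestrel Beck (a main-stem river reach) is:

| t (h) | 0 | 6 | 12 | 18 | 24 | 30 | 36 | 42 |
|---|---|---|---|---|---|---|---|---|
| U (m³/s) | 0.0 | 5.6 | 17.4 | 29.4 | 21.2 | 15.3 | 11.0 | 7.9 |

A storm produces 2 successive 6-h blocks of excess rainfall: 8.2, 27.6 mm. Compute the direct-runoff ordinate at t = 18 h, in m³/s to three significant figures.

By discrete convolution, Q_j = Σ (P_i / 10 mm) · U_{j−i}.
At t = 18 h (j=3): Q = (8.2/10)·29.4 + (27.6/10)·17.4 = 72.1 m³/s.

Q ≈ 72.1 m³/s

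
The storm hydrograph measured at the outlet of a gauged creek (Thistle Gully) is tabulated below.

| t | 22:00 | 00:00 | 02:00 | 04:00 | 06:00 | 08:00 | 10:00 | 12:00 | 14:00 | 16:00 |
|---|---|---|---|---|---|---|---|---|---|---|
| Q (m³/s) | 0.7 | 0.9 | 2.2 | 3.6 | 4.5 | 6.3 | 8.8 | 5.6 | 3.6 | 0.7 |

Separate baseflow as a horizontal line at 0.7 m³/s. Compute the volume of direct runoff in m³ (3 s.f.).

Direct-runoff ordinates (Q − Q_b): 0.0, 0.2, 1.5, 2.9, 3.8, 5.6, 8.1, 4.9, 2.9, 0.0 m³/s.
ΣQ_DR = 29.90 m³/s.
With Δt = 2 h = 7200 s, V = ΣQ_DR · Δt = 29.90 × 7200 = 2.15 × 10^5 m³.

V ≈ 2.15 × 10^5 m³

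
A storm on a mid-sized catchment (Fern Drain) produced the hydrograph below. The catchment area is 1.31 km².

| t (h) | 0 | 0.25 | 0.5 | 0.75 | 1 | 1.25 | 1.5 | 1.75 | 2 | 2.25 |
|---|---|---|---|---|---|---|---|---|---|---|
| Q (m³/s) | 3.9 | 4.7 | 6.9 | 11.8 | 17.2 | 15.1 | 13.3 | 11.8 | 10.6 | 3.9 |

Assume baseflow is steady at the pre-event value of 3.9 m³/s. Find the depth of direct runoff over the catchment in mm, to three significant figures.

Direct runoff: 0.0, 0.8, 3.0, 7.9, 13.3, 11.2, 9.4, 7.9, 6.7, 0.0 m³/s; ΣQ_DR = 60.20 m³/s.
V = ΣQ_DR · Δt = 60.20 × 900 s = 54180 m³.
Over A = 1.31 km², depth = V / A = 41.4 mm.

d ≈ 41.4 mm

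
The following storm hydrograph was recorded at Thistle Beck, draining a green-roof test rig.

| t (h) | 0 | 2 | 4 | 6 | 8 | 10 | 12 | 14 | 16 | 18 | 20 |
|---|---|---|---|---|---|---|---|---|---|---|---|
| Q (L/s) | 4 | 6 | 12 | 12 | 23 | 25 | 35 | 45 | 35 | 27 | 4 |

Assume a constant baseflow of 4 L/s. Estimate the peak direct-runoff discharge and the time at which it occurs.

Q_p = 41.0 L/s at t = 14 h

Subtracting baseflow gives direct-runoff ordinates: 0.0, 2.0, 8.0, 8.0, 19.0, 21.0, 31.0, 41.0, 31.0, 23.0, 0.0 L/s.
The maximum is 41.0 L/s, occurring at the reading for t = 14 h.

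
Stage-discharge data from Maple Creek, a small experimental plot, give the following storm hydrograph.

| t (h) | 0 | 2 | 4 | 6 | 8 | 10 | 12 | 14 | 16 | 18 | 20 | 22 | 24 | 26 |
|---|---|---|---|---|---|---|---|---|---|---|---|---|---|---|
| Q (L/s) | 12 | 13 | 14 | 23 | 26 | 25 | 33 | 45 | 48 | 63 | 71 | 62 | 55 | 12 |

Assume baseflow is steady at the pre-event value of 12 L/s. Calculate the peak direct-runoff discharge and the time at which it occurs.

Q_p = 59.0 L/s at t = 20 h

Subtracting baseflow gives direct-runoff ordinates: 0.0, 1.0, 2.0, 11.0, 14.0, 13.0, 21.0, 33.0, 36.0, 51.0, 59.0, 50.0, 43.0, 0.0 L/s.
The maximum is 59.0 L/s, occurring at the reading for t = 20 h.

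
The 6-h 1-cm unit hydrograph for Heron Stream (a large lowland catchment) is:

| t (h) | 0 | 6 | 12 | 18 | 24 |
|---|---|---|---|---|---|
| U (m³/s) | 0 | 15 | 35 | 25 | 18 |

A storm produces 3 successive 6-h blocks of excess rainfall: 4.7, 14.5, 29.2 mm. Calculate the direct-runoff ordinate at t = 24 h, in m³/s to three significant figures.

By discrete convolution, Q_j = Σ (P_i / 10 mm) · U_{j−i}.
At t = 24 h (j=4): Q = (4.7/10)·18 + (14.5/10)·25 + (29.2/10)·35 = 147 m³/s.

Q ≈ 147 m³/s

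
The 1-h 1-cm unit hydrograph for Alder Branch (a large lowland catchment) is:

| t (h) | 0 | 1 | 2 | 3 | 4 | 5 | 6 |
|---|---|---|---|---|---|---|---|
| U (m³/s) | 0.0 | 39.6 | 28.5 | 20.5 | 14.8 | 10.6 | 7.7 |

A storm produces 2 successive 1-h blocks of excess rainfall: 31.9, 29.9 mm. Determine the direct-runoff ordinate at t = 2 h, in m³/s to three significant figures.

By discrete convolution, Q_j = Σ (P_i / 10 mm) · U_{j−i}.
At t = 2 h (j=2): Q = (31.9/10)·28.5 + (29.9/10)·39.6 = 209 m³/s.

Q ≈ 209 m³/s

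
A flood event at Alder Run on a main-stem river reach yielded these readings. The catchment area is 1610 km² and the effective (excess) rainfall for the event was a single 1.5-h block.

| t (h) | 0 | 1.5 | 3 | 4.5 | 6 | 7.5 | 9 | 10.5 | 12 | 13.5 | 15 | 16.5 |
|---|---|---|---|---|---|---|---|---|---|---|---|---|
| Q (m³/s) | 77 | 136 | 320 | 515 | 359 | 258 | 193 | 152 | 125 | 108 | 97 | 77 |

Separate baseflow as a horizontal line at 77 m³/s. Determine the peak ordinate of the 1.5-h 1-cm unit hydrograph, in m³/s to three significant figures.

Direct runoff: 0.0, 59.0, 243.0, 438.0, 282.0, 181.0, 116.0, 75.0, 48.0, 31.0, 20.0, 0.0 m³/s; ΣQ_DR = 1493 m³/s, peak = 438.0 m³/s.
Runoff depth d = ΣQ_DR·Δt / A = 1493 × 5400 / (1610 km²) = 5.008 mm.
The 1-cm UH is the DRH scaled by (10 mm)/d, so U_p = 438.0 × 10/5.008 = 875 m³/s.

U_p ≈ 875 m³/s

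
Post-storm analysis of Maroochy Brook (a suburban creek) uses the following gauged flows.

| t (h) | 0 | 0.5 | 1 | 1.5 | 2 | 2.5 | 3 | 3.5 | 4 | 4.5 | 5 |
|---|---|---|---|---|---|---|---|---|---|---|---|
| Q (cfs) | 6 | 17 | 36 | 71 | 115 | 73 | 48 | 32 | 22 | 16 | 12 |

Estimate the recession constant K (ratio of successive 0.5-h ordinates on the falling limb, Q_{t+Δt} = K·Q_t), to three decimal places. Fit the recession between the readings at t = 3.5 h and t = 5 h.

K ≈ 0.721

Using the recession-limb readings at t = 3.5 h and t = 5 h: Q falls from 32 to 12 cfs over 3 intervals.
K = (Q₂/Q₁)^(1/3) = (12/32)^(1/3) = 0.721.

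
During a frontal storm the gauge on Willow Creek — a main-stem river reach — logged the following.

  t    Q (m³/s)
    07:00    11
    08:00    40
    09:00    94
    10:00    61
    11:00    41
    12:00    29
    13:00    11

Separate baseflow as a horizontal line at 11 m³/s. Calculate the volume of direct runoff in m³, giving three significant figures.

Direct-runoff ordinates (Q − Q_b): 0.0, 29.0, 83.0, 50.0, 30.0, 18.0, 0.0 m³/s.
ΣQ_DR = 210.0 m³/s.
With Δt = 1 h = 3600 s, V = ΣQ_DR · Δt = 210.0 × 3600 = 7.56 × 10^5 m³.

V ≈ 7.56 × 10^5 m³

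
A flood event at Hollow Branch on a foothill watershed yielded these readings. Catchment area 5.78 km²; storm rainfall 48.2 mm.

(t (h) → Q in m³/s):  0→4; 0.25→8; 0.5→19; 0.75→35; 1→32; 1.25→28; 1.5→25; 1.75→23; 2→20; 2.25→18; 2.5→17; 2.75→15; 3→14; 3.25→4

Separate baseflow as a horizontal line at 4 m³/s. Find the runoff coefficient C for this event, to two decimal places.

ΣQ_DR = 206.0 m³/s; V = ΣQ_DR·Δt = 1.854 × 10^5 m³.
Runoff depth d = V / A = 32.08 mm.
C = d / P = 32.08 / 48.2 = 0.67.

C ≈ 0.67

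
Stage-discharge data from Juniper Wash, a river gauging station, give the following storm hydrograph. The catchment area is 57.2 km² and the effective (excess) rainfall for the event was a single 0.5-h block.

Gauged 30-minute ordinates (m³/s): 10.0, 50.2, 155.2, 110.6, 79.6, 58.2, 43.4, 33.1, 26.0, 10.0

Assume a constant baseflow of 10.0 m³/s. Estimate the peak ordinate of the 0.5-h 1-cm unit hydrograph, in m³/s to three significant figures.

Direct runoff: 0.0, 40.2, 145.2, 100.6, 69.6, 48.2, 33.4, 23.1, 16.0, 0.0 m³/s; ΣQ_DR = 476.3 m³/s, peak = 145.2 m³/s.
Runoff depth d = ΣQ_DR·Δt / A = 476.3 × 1800 / (57.2 km²) = 14.99 mm.
The 1-cm UH is the DRH scaled by (10 mm)/d, so U_p = 145.2 × 10/14.99 = 96.9 m³/s.

U_p ≈ 96.9 m³/s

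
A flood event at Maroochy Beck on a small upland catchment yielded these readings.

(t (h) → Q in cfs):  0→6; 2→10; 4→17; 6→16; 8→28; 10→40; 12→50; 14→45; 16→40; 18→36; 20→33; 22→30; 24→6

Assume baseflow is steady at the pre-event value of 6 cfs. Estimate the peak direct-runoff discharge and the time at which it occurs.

Subtracting baseflow gives direct-runoff ordinates: 0.0, 4.0, 11.0, 10.0, 22.0, 34.0, 44.0, 39.0, 34.0, 30.0, 27.0, 24.0, 0.0 cfs.
The maximum is 44.0 cfs, occurring at the reading for t = 12 h.

Q_p = 44.0 cfs at t = 12 h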